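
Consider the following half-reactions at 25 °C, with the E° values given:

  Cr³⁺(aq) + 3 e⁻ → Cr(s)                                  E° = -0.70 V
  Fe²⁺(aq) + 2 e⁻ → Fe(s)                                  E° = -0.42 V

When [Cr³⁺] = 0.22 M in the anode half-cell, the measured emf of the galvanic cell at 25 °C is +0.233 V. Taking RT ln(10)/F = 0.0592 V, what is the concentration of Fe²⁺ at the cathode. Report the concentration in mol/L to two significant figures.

0.0094 M

Fe²⁺/Fe is the cathode, Cr³⁺/Cr the anode: E°cell = +0.28 V, n = 6.
Overall reaction: 3 Fe²⁺(aq) + 2 Cr(s) → 3 Fe(s) + 2 Cr³⁺(aq); Q = [Cr³⁺]^2/[Fe²⁺]^3.
From E = E° − (0.0592/n) log Q: log Q = (E° − E)·n/0.0592 = (+0.28 − (+0.233))·6/0.0592 = 4.7635.
So 3·log[Fe²⁺] = 2·log(0.22) − log Q = -1.3152 − (4.7635) = -6.0787; log[Fe²⁺] = -6.0787 / 3 = -2.0262; [Fe²⁺] = 10^(-2.0262) ≈ 0.0094 M.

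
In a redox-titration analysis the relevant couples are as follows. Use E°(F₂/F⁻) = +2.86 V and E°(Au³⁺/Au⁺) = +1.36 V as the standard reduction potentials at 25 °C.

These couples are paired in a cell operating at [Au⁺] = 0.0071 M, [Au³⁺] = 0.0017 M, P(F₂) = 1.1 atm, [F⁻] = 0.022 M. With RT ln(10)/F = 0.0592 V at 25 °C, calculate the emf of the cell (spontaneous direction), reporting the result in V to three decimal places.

+1.618 V

F₂/F⁻ is the cathode (higher E°), Au³⁺/Au⁺ the anode: E°cell = +2.86 − (+1.36) = +1.50 V, n = 2.
Overall: F₂(g) + Au⁺(aq) → 2 F⁻(aq) + Au³⁺(aq)
Q = [F⁻]^2·[Au³⁺] / (P(F₂)·[Au⁺]); log Q = -3.977.
E = E° − (0.0592/n) log Q = +1.50 − (0.0592/2)(-3.977) = +1.618 V.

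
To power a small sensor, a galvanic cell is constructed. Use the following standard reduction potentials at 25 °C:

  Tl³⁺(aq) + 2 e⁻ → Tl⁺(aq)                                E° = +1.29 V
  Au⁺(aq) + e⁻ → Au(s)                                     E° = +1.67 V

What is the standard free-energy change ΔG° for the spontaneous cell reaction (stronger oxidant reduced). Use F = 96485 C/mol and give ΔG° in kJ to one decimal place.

Au⁺/Au (E° = +1.67 V) is the cathode; Tl³⁺/Tl⁺ (E° = +1.29 V) is the anode, so E°cell = +0.38 V.
Balancing electrons gives n = 2 (lcm of 1 and 2).
ΔG° = −nFE° = −(2)(96485)(+0.38) = -73,329 J = -73.3 kJ.

-73.3 kJ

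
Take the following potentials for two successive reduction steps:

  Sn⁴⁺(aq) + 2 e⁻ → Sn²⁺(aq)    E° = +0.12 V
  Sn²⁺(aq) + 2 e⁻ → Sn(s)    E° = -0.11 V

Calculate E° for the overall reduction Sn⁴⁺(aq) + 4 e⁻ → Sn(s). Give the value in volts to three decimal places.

+0.005 V

Since ΔG° = −nFE° is additive over sequential reductions, n₃E°₃ = n₁E°₁ + n₂E°₂.
E°₃ = (2×+0.12 + 2×-0.11) / 4 = (+0.020) / 4 = +0.005 V.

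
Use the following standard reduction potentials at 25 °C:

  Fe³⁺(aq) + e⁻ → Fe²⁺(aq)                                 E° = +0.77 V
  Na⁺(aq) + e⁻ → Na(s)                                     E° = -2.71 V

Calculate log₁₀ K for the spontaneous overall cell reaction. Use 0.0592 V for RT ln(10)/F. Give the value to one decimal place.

58.8

Cathode: Fe³⁺/Fe²⁺; anode: Na⁺/Na. E°cell = +3.48 V, n = 1.
log K = nE°cell / 0.0592 = (1)(+3.48) / 0.0592 = 58.8.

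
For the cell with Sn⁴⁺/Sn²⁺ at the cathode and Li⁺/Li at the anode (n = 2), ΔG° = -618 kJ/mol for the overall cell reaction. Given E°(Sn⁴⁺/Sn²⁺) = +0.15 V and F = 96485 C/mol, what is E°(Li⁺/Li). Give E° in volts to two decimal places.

-3.05 V

E°cell = −ΔG°/(nF) = −(-618×10³)/((2)(96485)) = +3.203 V.
Since Sn⁴⁺/Sn²⁺ is the cathode and Li⁺/Li the anode, E°cell = E°(Sn⁴⁺/Sn²⁺) − E°(Li⁺/Li).
So E°(Li⁺/Li) = E°(Sn⁴⁺/Sn²⁺) − E°cell = (+0.15) − (+3.203) = -3.05 V.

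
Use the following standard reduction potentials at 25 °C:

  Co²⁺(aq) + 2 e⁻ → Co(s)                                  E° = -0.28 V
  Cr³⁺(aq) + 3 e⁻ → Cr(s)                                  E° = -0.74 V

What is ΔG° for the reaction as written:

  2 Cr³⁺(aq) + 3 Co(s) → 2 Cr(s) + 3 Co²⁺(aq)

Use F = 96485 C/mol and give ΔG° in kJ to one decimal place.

+266.3 kJ

As written, Cr³⁺/Cr is reduced (cathode) and Co²⁺/Co is oxidised (anode), so E°cell = (-0.74) − (-0.28) = -0.46 V.
Balancing electrons gives n = 6.
ΔG° = −nFE° = −(6)(96485)(-0.46) = 266,299 J = +266.3 kJ.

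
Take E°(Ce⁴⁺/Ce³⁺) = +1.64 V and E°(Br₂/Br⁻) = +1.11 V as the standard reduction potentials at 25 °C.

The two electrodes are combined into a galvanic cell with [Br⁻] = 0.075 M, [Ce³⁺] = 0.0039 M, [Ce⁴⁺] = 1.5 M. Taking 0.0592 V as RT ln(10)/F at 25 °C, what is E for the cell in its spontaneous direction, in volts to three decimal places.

+0.616 V

Ce⁴⁺/Ce³⁺ is the cathode (higher E°), Br₂/Br⁻ the anode: E°cell = +1.64 − (+1.11) = +0.53 V, n = 2.
Overall: 2 Ce⁴⁺(aq) + 2 Br⁻(aq) → 2 Ce³⁺(aq) + Br₂(l)
Q = [Ce³⁺]^2 / ([Ce⁴⁺]^2·[Br⁻]^2); log Q = -2.920.
E = E° − (0.0592/n) log Q = +0.53 − (0.0592/2)(-2.920) = +0.616 V.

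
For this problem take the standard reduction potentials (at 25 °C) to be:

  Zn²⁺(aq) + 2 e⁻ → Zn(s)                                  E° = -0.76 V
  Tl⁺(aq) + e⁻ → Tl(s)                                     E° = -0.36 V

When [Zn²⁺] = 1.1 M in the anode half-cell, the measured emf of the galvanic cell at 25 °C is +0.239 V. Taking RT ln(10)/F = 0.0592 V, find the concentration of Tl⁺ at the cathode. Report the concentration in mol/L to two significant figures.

Tl⁺/Tl is the cathode, Zn²⁺/Zn the anode: E°cell = +0.40 V, n = 2.
Overall reaction: 2 Tl⁺(aq) + Zn(s) → 2 Tl(s) + Zn²⁺(aq); Q = [Zn²⁺]^1/[Tl⁺]^2.
From E = E° − (0.0592/n) log Q: log Q = (E° − E)·n/0.0592 = (+0.40 − (+0.239))·2/0.0592 = 5.4392.
So 2·log[Tl⁺] = 1·log(1.1) − log Q = 0.0414 − (5.4392) = -5.3978; log[Tl⁺] = -5.3978 / 2 = -2.6989; [Tl⁺] = 10^(-2.6989) ≈ 0.0020 M.

0.0020 M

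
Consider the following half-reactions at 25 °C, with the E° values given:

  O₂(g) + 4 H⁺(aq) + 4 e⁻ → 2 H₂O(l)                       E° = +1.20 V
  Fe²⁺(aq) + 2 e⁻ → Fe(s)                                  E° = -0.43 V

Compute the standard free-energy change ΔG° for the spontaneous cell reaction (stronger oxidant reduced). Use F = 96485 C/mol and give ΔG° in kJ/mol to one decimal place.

O₂/H₂O (E° = +1.20 V) is the cathode; Fe²⁺/Fe (E° = -0.43 V) is the anode, so E°cell = +1.63 V.
Balancing electrons gives n = 4 (lcm of 4 and 2).
ΔG° = −nFE° = −(4)(96485)(+1.63) = -629,082 J = -629.1 kJ/mol.

-629.1 kJ/mol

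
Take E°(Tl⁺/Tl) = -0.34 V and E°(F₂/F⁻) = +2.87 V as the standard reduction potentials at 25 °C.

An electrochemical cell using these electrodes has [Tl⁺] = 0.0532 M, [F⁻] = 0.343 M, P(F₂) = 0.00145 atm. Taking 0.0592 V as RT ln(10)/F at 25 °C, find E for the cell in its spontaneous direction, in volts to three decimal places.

+3.229 V

F₂/F⁻ is the cathode (higher E°), Tl⁺/Tl the anode: E°cell = +2.87 − (-0.34) = +3.21 V, n = 2.
Overall: F₂(g) + 2 Tl(s) → 2 F⁻(aq) + 2 Tl⁺(aq)
Q = [F⁻]^2·[Tl⁺]^2 / (P(F₂)); log Q = -0.639.
E = E° − (0.0592/n) log Q = +3.21 − (0.0592/2)(-0.639) = +3.229 V.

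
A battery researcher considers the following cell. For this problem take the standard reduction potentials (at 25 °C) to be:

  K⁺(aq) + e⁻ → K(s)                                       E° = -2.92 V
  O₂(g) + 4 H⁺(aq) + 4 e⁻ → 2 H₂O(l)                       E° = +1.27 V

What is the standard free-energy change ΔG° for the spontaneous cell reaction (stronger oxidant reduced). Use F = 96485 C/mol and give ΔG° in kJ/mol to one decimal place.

-1617.1 kJ/mol

O₂/H₂O (E° = +1.27 V) is the cathode; K⁺/K (E° = -2.92 V) is the anode, so E°cell = +4.19 V.
Balancing electrons gives n = 4 (lcm of 4 and 1).
ΔG° = −nFE° = −(4)(96485)(+4.19) = -1,617,089 J = -1617.1 kJ/mol.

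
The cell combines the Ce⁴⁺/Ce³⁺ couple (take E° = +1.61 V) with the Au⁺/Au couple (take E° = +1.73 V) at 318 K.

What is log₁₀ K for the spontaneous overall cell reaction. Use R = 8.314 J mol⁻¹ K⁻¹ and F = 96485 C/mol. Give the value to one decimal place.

1.9

Cathode: Au⁺/Au; anode: Ce⁴⁺/Ce³⁺. E°cell = (+1.73) − (+1.61) = +0.12 V, with n = 1.
ΔG° = −nFE° = −RT ln K, so ln K = nFE°/(RT) = (1)(96485)(+0.12) / ((8.314)(318)) = 4.379.
log₁₀ K = 4.379 / ln 10 = 1.9.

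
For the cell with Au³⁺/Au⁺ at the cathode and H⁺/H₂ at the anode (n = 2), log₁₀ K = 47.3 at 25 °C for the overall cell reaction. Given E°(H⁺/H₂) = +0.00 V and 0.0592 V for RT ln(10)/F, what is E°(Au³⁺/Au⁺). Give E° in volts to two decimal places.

E°cell = (0.0592/n)·log K = (0.0592/2)(47.3) = +1.400 V.
Since Au³⁺/Au⁺ is the cathode and H⁺/H₂ the anode, E°cell = E°(Au³⁺/Au⁺) − E°(H⁺/H₂).
So E°(Au³⁺/Au⁺) = E°cell + E°(H⁺/H₂) = +1.400 + (+0.00) = +1.40 V.

+1.40 V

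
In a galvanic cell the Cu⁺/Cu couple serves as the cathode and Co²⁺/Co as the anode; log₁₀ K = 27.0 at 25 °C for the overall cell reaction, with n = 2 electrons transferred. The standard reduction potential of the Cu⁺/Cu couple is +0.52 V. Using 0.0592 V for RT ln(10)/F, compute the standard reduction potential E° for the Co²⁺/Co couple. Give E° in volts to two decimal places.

-0.28 V

E°cell = (0.0592/n)·log K = (0.0592/2)(27.0) = +0.799 V.
Since Cu⁺/Cu is the cathode and Co²⁺/Co the anode, E°cell = E°(Cu⁺/Cu) − E°(Co²⁺/Co).
So E°(Co²⁺/Co) = E°(Cu⁺/Cu) − E°cell = (+0.52) − (+0.799) = -0.28 V.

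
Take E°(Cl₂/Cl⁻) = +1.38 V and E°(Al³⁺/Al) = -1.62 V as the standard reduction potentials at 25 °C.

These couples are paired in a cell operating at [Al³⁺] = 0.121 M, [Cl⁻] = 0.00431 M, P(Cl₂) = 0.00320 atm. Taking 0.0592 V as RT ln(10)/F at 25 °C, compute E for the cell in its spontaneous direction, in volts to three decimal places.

+3.084 V

Cl₂/Cl⁻ is the cathode (higher E°), Al³⁺/Al the anode: E°cell = +1.38 − (-1.62) = +3.00 V, n = 6.
Overall: 3 Cl₂(g) + 2 Al(s) → 6 Cl⁻(aq) + 2 Al³⁺(aq)
Q = [Cl⁻]^6·[Al³⁺]^2 / (P(Cl₂)^3); log Q = -8.543.
E = E° − (0.0592/n) log Q = +3.00 − (0.0592/6)(-8.543) = +3.084 V.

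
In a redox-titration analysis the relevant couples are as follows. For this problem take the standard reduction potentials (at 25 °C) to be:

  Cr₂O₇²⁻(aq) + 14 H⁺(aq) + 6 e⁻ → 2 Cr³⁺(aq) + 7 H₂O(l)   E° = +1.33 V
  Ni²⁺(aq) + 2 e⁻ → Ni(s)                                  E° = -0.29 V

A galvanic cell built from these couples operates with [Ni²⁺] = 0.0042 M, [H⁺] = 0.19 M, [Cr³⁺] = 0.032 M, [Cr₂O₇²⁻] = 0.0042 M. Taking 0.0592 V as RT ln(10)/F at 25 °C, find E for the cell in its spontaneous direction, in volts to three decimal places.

+1.597 V

Cr₂O₇²⁻/Cr³⁺ is the cathode (higher E°), Ni²⁺/Ni the anode: E°cell = +1.33 − (-0.29) = +1.62 V, n = 6.
Overall: Cr₂O₇²⁻(aq) + 14 H⁺(aq) + 3 Ni(s) → 2 Cr³⁺(aq) + 7 H₂O(l) + 3 Ni²⁺(aq)
Q = [Cr³⁺]^2·[Ni²⁺]^3 / ([Cr₂O₇²⁻]·[H⁺]^14); log Q = 2.354.
E = E° − (0.0592/n) log Q = +1.62 − (0.0592/6)(2.354) = +1.597 V.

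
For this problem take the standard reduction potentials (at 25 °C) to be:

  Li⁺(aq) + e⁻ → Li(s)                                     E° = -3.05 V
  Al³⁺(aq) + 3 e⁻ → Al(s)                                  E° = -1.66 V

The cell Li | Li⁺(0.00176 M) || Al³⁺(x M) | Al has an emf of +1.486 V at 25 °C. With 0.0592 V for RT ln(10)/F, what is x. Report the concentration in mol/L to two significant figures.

Al³⁺/Al is the cathode, Li⁺/Li the anode: E°cell = +1.39 V, n = 3.
Overall reaction: Al³⁺(aq) + 3 Li(s) → Al(s) + 3 Li⁺(aq); Q = [Li⁺]^3/[Al³⁺]^1.
From E = E° − (0.0592/n) log Q: log Q = (E° − E)·n/0.0592 = (+1.39 − (+1.486))·3/0.0592 = -4.8649.
So 1·log[Al³⁺] = 3·log(0.00176) − log Q = -8.2635 − (-4.8649) = -3.3986; [Al³⁺] = 10^(-3.3986) ≈ 0.00040 M.

0.00040 M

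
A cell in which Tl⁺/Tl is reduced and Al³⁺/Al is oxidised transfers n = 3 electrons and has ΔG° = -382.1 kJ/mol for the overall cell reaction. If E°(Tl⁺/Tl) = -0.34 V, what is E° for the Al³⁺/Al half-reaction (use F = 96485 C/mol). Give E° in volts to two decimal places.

E°cell = −ΔG°/(nF) = −(-382.1×10³)/((3)(96485)) = +1.320 V.
Since Tl⁺/Tl is the cathode and Al³⁺/Al the anode, E°cell = E°(Tl⁺/Tl) − E°(Al³⁺/Al).
So E°(Al³⁺/Al) = E°(Tl⁺/Tl) − E°cell = (-0.34) − (+1.320) = -1.66 V.

-1.66 V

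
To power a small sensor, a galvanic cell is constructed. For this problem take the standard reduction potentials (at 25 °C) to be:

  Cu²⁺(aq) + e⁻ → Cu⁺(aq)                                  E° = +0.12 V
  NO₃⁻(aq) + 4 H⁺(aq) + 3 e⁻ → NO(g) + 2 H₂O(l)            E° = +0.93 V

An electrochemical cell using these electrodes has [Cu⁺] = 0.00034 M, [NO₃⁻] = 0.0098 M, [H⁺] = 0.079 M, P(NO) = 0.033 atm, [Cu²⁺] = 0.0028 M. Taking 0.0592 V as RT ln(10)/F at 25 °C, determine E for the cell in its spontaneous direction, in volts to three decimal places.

+0.658 V

NO₃⁻/NO is the cathode (higher E°), Cu²⁺/Cu⁺ the anode: E°cell = +0.93 − (+0.12) = +0.81 V, n = 3.
Overall: NO₃⁻(aq) + 4 H⁺(aq) + 3 Cu⁺(aq) → NO(g) + 2 H₂O(l) + 3 Cu²⁺(aq)
Q = P(NO)·[Cu²⁺]^3 / ([NO₃⁻]·[H⁺]^4·[Cu⁺]^3); log Q = 7.684.
E = E° − (0.0592/n) log Q = +0.81 − (0.0592/3)(7.684) = +0.658 V.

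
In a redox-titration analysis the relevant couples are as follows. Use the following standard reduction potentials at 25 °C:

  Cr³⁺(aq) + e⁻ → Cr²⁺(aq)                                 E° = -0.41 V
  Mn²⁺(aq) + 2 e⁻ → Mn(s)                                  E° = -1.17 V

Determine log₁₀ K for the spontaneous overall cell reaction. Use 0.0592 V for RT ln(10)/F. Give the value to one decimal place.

25.7

Cathode: Cr³⁺/Cr²⁺; anode: Mn²⁺/Mn. E°cell = +0.76 V, n = 2.
log K = nE°cell / 0.0592 = (2)(+0.76) / 0.0592 = 25.7.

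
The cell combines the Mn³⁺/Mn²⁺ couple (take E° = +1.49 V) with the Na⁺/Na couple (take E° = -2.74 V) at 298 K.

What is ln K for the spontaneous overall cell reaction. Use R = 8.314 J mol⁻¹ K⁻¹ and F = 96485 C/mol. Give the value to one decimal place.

Cathode: Mn³⁺/Mn²⁺; anode: Na⁺/Na. E°cell = (+1.49) − (-2.74) = +4.23 V, with n = 1.
ΔG° = −nFE° = −RT ln K, so ln K = nFE°/(RT) = (1)(96485)(+4.23) / ((8.314)(298)) = 164.730.

164.7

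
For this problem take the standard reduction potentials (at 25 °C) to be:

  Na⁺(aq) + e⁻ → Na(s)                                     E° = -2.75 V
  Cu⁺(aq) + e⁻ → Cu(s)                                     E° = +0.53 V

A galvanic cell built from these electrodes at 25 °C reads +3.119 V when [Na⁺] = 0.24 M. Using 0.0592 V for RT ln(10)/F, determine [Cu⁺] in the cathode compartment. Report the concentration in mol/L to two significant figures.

0.00046 M

Cu⁺/Cu is the cathode, Na⁺/Na the anode: E°cell = +3.28 V, n = 1.
Overall reaction: Cu⁺(aq) + Na(s) → Cu(s) + Na⁺(aq); Q = [Na⁺]^1/[Cu⁺]^1.
From E = E° − (0.0592/n) log Q: log Q = (E° − E)·n/0.0592 = (+3.28 − (+3.119))·1/0.0592 = 2.7196.
So 1·log[Cu⁺] = 1·log(0.24) − log Q = -0.6198 − (2.7196) = -3.3394; [Cu⁺] = 10^(-3.3394) ≈ 0.00046 M.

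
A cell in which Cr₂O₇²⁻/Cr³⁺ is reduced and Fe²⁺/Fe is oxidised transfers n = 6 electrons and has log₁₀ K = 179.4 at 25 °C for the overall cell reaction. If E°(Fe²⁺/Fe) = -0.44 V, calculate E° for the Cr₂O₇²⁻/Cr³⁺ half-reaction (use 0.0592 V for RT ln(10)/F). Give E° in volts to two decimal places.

E°cell = (0.0592/n)·log K = (0.0592/6)(179.4) = +1.770 V.
Since Cr₂O₇²⁻/Cr³⁺ is the cathode and Fe²⁺/Fe the anode, E°cell = E°(Cr₂O₇²⁻/Cr³⁺) − E°(Fe²⁺/Fe).
So E°(Cr₂O₇²⁻/Cr³⁺) = E°cell + E°(Fe²⁺/Fe) = +1.770 + (-0.44) = +1.33 V.

+1.33 V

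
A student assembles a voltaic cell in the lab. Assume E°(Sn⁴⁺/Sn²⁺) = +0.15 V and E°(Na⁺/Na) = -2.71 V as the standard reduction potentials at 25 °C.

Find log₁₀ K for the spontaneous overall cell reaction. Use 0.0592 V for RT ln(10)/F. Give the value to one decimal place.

Cathode: Sn⁴⁺/Sn²⁺; anode: Na⁺/Na. E°cell = +2.86 V, n = 2.
log K = nE°cell / 0.0592 = (2)(+2.86) / 0.0592 = 96.6.

96.6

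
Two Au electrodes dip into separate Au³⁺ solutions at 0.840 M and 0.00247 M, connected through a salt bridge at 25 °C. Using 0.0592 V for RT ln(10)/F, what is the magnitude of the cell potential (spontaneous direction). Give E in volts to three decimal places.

+0.050 V

For a concentration cell E°cell = 0. The 0.840 M side is the cathode (reduction is favoured where [Au³⁺] is higher).
With n = 3, E = −(0.0592/3) log([Au³⁺]ₐₙ/[Au³⁺]꜀ₐₜ) = −(0.0592/3) log(0.00247/0.84) = −(0.0592/3)(-2.532) = +0.050 V.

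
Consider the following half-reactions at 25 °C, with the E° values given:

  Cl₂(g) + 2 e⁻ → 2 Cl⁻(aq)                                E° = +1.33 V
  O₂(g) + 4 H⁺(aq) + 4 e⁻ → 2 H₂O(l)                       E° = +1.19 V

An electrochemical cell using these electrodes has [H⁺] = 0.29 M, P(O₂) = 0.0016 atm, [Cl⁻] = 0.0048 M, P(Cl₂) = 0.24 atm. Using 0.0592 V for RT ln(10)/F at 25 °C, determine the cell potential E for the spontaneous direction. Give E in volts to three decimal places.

Cl₂/Cl⁻ is the cathode (higher E°), O₂/H₂O the anode: E°cell = +1.33 − (+1.19) = +0.14 V, n = 4.
Overall: 2 Cl₂(g) + 2 H₂O(l) → 4 Cl⁻(aq) + O₂(g) + 4 H⁺(aq)
Q = [Cl⁻]^4·P(O₂)·[H⁺]^4 / (P(Cl₂)^2); log Q = -12.982.
E = E° − (0.0592/n) log Q = +0.14 − (0.0592/4)(-12.982) = +0.332 V.

+0.332 V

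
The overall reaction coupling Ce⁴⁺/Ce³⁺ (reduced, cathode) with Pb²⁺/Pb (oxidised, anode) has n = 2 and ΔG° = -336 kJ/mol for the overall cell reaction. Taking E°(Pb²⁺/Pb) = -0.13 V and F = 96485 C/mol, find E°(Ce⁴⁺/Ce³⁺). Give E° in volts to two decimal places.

+1.61 V

E°cell = −ΔG°/(nF) = −(-336×10³)/((2)(96485)) = +1.741 V.
Since Ce⁴⁺/Ce³⁺ is the cathode and Pb²⁺/Pb the anode, E°cell = E°(Ce⁴⁺/Ce³⁺) − E°(Pb²⁺/Pb).
So E°(Ce⁴⁺/Ce³⁺) = E°cell + E°(Pb²⁺/Pb) = +1.741 + (-0.13) = +1.61 V.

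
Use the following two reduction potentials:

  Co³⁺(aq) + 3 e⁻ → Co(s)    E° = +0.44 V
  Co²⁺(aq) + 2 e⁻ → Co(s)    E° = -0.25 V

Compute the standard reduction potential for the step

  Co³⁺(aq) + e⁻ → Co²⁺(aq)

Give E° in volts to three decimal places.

+1.820 V

Sequential free energies add, so n₃E°₃ = n₁E°₁ + n₂E°₂.
With n₃ = 3, and the known step contributing 2×(-0.25) V, the unknown satisfies 1·E° = 3×(+0.44) − 2×(-0.25) = +1.820.
E° = +1.820 / 1 = +1.820 V.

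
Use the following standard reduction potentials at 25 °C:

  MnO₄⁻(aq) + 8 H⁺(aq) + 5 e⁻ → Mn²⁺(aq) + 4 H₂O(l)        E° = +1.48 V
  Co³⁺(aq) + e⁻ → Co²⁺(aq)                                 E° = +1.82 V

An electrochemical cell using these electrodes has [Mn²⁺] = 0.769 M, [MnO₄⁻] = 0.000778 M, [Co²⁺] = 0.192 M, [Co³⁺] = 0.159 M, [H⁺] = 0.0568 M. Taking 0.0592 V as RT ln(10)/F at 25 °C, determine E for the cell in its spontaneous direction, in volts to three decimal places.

Co³⁺/Co²⁺ is the cathode (higher E°), MnO₄⁻/Mn²⁺ the anode: E°cell = +1.82 − (+1.48) = +0.34 V, n = 5.
Overall: 5 Co³⁺(aq) + Mn²⁺(aq) + 4 H₂O(l) → 5 Co²⁺(aq) + MnO₄⁻(aq) + 8 H⁺(aq)
Q = [Co²⁺]^5·[MnO₄⁻]·[H⁺]^8 / ([Co³⁺]^5·[Mn²⁺]); log Q = -12.551.
E = E° − (0.0592/n) log Q = +0.34 − (0.0592/5)(-12.551) = +0.489 V.

+0.489 V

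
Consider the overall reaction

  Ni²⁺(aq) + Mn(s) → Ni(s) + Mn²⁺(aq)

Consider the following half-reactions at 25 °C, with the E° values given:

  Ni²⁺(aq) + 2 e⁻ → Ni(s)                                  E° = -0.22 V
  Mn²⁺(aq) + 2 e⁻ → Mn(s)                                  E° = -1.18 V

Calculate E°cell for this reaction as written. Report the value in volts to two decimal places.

The Ni²⁺/Ni couple has the higher reduction potential, so it is the cathode; Mn²⁺/Mn is oxidised at the anode.
E°cell = E°(cathode) − E°(anode) = (-0.22) − (-1.18) = +0.96 V.

+0.96 V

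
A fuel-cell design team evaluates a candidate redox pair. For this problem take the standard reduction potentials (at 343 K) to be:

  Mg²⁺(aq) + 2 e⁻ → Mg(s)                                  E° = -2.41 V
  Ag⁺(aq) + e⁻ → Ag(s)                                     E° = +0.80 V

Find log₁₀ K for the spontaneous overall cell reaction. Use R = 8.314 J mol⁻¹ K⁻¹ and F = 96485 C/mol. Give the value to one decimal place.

Cathode: Ag⁺/Ag; anode: Mg²⁺/Mg. E°cell = (+0.80) − (-2.41) = +3.21 V, with n = 2.
ΔG° = −nFE° = −RT ln K, so ln K = nFE°/(RT) = (2)(96485)(+3.21) / ((8.314)(343)) = 217.215.
log₁₀ K = 217.215 / ln 10 = 94.3.

94.3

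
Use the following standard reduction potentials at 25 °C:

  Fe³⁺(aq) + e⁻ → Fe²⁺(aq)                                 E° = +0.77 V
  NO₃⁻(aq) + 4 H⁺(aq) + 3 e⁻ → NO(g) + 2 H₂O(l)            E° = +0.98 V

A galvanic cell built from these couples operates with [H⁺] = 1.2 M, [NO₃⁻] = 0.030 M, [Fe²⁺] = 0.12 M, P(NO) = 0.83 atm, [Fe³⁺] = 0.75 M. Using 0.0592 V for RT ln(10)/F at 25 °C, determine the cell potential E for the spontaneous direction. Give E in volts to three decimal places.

+0.141 V

NO₃⁻/NO is the cathode (higher E°), Fe³⁺/Fe²⁺ the anode: E°cell = +0.98 − (+0.77) = +0.21 V, n = 3.
Overall: NO₃⁻(aq) + 4 H⁺(aq) + 3 Fe²⁺(aq) → NO(g) + 2 H₂O(l) + 3 Fe³⁺(aq)
Q = P(NO)·[Fe³⁺]^3 / ([NO₃⁻]·[H⁺]^4·[Fe²⁺]^3); log Q = 3.513.
E = E° − (0.0592/n) log Q = +0.21 − (0.0592/3)(3.513) = +0.141 V.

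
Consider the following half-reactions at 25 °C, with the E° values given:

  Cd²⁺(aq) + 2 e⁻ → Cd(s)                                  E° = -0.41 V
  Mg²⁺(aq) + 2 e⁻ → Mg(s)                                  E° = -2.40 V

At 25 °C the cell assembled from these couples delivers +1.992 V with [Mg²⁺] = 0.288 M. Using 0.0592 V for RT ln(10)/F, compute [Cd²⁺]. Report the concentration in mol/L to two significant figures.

0.34 M

Cd²⁺/Cd is the cathode, Mg²⁺/Mg the anode: E°cell = +1.99 V, n = 2.
Overall reaction: Cd²⁺(aq) + Mg(s) → Cd(s) + Mg²⁺(aq); Q = [Mg²⁺]^1/[Cd²⁺]^1.
From E = E° − (0.0592/n) log Q: log Q = (E° − E)·n/0.0592 = (+1.99 − (+1.992))·2/0.0592 = -0.0676.
So 1·log[Cd²⁺] = 1·log(0.288) − log Q = -0.5406 − (-0.0676) = -0.4730; [Cd²⁺] = 10^(-0.4730) ≈ 0.34 M.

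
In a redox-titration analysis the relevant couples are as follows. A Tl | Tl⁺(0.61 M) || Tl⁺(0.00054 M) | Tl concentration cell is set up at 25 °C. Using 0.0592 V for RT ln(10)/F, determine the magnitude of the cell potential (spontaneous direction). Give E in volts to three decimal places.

For a concentration cell E°cell = 0. The 0.61 M side is the cathode (reduction is favoured where [Tl⁺] is higher).
With n = 1, E = −(0.0592/1) log([Tl⁺]ₐₙ/[Tl⁺]꜀ₐₜ) = −(0.0592/1) log(0.00054/0.61) = −(0.0592/1)(-3.053) = +0.181 V.

+0.181 V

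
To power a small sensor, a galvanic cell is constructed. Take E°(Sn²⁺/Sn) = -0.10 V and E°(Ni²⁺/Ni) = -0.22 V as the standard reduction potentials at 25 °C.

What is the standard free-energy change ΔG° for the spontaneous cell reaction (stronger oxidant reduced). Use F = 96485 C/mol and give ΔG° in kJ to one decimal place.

Sn²⁺/Sn (E° = -0.10 V) is the cathode; Ni²⁺/Ni (E° = -0.22 V) is the anode, so E°cell = +0.12 V.
Balancing electrons gives n = 2 (lcm of 2 and 2).
ΔG° = −nFE° = −(2)(96485)(+0.12) = -23,156 J = -23.2 kJ.

-23.2 kJ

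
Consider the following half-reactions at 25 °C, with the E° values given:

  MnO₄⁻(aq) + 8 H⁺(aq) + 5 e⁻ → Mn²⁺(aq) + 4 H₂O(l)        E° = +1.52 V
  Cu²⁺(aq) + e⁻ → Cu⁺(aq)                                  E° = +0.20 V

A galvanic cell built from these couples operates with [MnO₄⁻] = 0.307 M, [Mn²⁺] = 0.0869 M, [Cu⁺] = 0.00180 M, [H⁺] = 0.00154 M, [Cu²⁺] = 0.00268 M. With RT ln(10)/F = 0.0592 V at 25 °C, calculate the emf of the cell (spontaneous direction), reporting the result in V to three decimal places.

+1.050 V

MnO₄⁻/Mn²⁺ is the cathode (higher E°), Cu²⁺/Cu⁺ the anode: E°cell = +1.52 − (+0.20) = +1.32 V, n = 5.
Overall: MnO₄⁻(aq) + 8 H⁺(aq) + 5 Cu⁺(aq) → Mn²⁺(aq) + 4 H₂O(l) + 5 Cu²⁺(aq)
Q = [Mn²⁺]·[Cu²⁺]^5 / ([MnO₄⁻]·[H⁺]^8·[Cu⁺]^5); log Q = 22.816.
E = E° − (0.0592/n) log Q = +1.32 − (0.0592/5)(22.816) = +1.050 V.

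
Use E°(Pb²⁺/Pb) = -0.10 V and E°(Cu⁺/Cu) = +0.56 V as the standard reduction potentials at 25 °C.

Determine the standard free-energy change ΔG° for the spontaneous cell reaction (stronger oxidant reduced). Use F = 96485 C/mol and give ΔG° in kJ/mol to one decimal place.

-127.4 kJ/mol

Cu⁺/Cu (E° = +0.56 V) is the cathode; Pb²⁺/Pb (E° = -0.10 V) is the anode, so E°cell = +0.66 V.
Balancing electrons gives n = 2 (lcm of 1 and 2).
ΔG° = −nFE° = −(2)(96485)(+0.66) = -127,360 J = -127.4 kJ/mol.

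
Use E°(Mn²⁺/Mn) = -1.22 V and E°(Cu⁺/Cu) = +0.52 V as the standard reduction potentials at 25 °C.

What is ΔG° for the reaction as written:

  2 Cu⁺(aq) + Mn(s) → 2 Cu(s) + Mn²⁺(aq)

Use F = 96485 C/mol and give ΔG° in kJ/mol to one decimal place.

As written, Cu⁺/Cu is reduced (cathode) and Mn²⁺/Mn is oxidised (anode), so E°cell = (+0.52) − (-1.22) = +1.74 V.
Balancing electrons gives n = 2.
ΔG° = −nFE° = −(2)(96485)(+1.74) = -335,768 J = -335.8 kJ/mol.

-335.8 kJ/mol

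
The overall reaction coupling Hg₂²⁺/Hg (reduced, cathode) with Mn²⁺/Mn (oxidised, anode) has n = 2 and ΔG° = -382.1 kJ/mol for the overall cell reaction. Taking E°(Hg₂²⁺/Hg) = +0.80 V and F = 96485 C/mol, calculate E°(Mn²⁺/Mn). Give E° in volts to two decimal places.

-1.18 V

E°cell = −ΔG°/(nF) = −(-382.1×10³)/((2)(96485)) = +1.980 V.
Since Hg₂²⁺/Hg is the cathode and Mn²⁺/Mn the anode, E°cell = E°(Hg₂²⁺/Hg) − E°(Mn²⁺/Mn).
So E°(Mn²⁺/Mn) = E°(Hg₂²⁺/Hg) − E°cell = (+0.80) − (+1.980) = -1.18 V.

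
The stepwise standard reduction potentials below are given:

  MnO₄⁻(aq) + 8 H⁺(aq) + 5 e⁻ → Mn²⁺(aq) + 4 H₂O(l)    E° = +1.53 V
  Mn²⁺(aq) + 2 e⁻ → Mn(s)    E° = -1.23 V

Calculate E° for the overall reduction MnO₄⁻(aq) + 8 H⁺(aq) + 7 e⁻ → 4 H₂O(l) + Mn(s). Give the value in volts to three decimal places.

+0.741 V

Standard free energies of sequential steps add: ΔG°₃ = ΔG°₁ + ΔG°₂, so n₃E°₃ = n₁E°₁ + n₂E°₂.
E°₃ = (5×+1.53 + 2×-1.23) / 7 = (+5.190) / 7 = +0.741 V.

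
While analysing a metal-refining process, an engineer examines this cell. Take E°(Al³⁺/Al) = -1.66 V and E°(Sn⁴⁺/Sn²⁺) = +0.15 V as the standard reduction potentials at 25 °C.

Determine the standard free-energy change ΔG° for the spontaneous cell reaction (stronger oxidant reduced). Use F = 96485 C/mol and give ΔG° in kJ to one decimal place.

Sn⁴⁺/Sn²⁺ (E° = +0.15 V) is the cathode; Al³⁺/Al (E° = -1.66 V) is the anode, so E°cell = +1.81 V.
Balancing electrons gives n = 6 (lcm of 2 and 3).
ΔG° = −nFE° = −(6)(96485)(+1.81) = -1,047,827 J = -1047.8 kJ.

-1047.8 kJ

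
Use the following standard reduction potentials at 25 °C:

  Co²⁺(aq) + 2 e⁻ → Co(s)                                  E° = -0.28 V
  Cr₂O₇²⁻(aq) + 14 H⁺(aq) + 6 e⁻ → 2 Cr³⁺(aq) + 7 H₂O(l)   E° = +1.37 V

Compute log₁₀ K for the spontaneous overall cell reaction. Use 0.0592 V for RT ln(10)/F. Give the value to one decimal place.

Cathode: Cr₂O₇²⁻/Cr³⁺; anode: Co²⁺/Co. E°cell = +1.65 V, n = 6.
log K = nE°cell / 0.0592 = (6)(+1.65) / 0.0592 = 167.2.

167.2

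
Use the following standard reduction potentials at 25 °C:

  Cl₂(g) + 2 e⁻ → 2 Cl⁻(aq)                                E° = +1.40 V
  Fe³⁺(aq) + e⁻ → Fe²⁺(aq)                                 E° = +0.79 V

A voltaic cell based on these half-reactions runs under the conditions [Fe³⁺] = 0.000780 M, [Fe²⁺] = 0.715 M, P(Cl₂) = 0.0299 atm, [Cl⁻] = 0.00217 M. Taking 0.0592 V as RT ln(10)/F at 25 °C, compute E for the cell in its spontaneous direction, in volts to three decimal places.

Cl₂/Cl⁻ is the cathode (higher E°), Fe³⁺/Fe²⁺ the anode: E°cell = +1.40 − (+0.79) = +0.61 V, n = 2.
Overall: Cl₂(g) + 2 Fe²⁺(aq) → 2 Cl⁻(aq) + 2 Fe³⁺(aq)
Q = [Cl⁻]^2·[Fe³⁺]^2 / (P(Cl₂)·[Fe²⁺]^2); log Q = -9.727.
E = E° − (0.0592/n) log Q = +0.61 − (0.0592/2)(-9.727) = +0.898 V.

+0.898 V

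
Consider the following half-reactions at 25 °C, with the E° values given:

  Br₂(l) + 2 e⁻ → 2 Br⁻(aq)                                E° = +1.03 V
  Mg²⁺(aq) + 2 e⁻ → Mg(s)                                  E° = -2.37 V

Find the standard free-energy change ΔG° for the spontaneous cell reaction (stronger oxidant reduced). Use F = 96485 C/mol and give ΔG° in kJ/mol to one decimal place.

Br₂/Br⁻ (E° = +1.03 V) is the cathode; Mg²⁺/Mg (E° = -2.37 V) is the anode, so E°cell = +3.40 V.
Balancing electrons gives n = 2 (lcm of 2 and 2).
ΔG° = −nFE° = −(2)(96485)(+3.40) = -656,098 J = -656.1 kJ/mol.

-656.1 kJ/mol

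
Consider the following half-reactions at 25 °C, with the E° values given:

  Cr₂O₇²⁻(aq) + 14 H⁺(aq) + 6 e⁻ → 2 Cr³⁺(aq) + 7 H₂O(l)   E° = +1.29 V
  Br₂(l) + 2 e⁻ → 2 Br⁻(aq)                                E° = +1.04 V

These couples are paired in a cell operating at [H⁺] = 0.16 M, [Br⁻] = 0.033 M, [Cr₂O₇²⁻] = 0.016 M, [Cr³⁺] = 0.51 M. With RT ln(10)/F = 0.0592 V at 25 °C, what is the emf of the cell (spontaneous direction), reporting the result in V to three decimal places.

Cr₂O₇²⁻/Cr³⁺ is the cathode (higher E°), Br₂/Br⁻ the anode: E°cell = +1.29 − (+1.04) = +0.25 V, n = 6.
Overall: Cr₂O₇²⁻(aq) + 14 H⁺(aq) + 6 Br⁻(aq) → 2 Cr³⁺(aq) + 7 H₂O(l) + 3 Br₂(l)
Q = [Cr³⁺]^2 / ([Cr₂O₇²⁻]·[H⁺]^14·[Br⁻]^6); log Q = 21.242.
E = E° − (0.0592/n) log Q = +0.25 − (0.0592/6)(21.242) = +0.040 V.

+0.040 V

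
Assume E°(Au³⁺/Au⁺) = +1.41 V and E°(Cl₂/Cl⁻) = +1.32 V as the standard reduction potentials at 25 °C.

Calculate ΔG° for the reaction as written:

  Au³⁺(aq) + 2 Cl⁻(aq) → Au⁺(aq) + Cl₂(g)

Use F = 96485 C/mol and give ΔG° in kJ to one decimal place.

As written, Au³⁺/Au⁺ is reduced (cathode) and Cl₂/Cl⁻ is oxidised (anode), so E°cell = (+1.41) − (+1.32) = +0.09 V.
Balancing electrons gives n = 2.
ΔG° = −nFE° = −(2)(96485)(+0.09) = -17,367 J = -17.4 kJ.

-17.4 kJ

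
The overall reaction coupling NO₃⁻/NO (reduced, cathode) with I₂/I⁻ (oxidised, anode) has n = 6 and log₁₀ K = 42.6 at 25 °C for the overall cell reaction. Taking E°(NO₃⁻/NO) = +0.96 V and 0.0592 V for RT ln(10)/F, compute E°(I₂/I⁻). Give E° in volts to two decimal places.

E°cell = (0.0592/n)·log K = (0.0592/6)(42.6) = +0.420 V.
Since NO₃⁻/NO is the cathode and I₂/I⁻ the anode, E°cell = E°(NO₃⁻/NO) − E°(I₂/I⁻).
So E°(I₂/I⁻) = E°(NO₃⁻/NO) − E°cell = (+0.96) − (+0.420) = +0.54 V.

+0.54 V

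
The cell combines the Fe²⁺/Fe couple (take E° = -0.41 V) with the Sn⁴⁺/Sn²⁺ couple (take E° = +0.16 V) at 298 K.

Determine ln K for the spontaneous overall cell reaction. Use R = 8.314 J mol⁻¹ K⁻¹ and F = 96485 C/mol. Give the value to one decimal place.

44.4

Cathode: Sn⁴⁺/Sn²⁺; anode: Fe²⁺/Fe. E°cell = (+0.16) − (-0.41) = +0.57 V, with n = 2.
ΔG° = −nFE° = −RT ln K, so ln K = nFE°/(RT) = (2)(96485)(+0.57) / ((8.314)(298)) = 44.395.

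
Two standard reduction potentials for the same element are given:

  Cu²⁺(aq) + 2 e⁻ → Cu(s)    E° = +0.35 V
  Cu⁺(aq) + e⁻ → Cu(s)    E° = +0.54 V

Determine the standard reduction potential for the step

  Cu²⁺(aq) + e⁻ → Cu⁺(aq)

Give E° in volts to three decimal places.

+0.160 V

Sequential free energies add, so n₃E°₃ = n₁E°₁ + n₂E°₂.
With n₃ = 2, and the known step contributing 1×(+0.54) V, the unknown satisfies 1·E° = 2×(+0.35) − 1×(+0.54) = +0.160.
E° = +0.160 / 1 = +0.160 V.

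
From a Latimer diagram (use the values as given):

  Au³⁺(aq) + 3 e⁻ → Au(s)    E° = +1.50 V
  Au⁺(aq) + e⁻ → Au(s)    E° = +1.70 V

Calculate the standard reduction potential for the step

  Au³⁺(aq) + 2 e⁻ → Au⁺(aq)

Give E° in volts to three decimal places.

Sequential free energies add, so n₃E°₃ = n₁E°₁ + n₂E°₂.
With n₃ = 3, and the known step contributing 1×(+1.70) V, the unknown satisfies 2·E° = 3×(+1.50) − 1×(+1.70) = +2.800.
E° = +2.800 / 2 = +1.400 V.

+1.400 V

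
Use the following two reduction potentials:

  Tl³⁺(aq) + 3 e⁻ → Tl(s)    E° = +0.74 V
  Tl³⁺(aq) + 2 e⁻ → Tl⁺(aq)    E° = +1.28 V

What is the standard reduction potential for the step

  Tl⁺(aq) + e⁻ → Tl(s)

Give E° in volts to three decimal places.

-0.340 V

Sequential free energies add, so n₃E°₃ = n₁E°₁ + n₂E°₂.
With n₃ = 3, and the known step contributing 2×(+1.28) V, the unknown satisfies 1·E° = 3×(+0.74) − 2×(+1.28) = -0.340.
E° = -0.340 / 1 = -0.340 V.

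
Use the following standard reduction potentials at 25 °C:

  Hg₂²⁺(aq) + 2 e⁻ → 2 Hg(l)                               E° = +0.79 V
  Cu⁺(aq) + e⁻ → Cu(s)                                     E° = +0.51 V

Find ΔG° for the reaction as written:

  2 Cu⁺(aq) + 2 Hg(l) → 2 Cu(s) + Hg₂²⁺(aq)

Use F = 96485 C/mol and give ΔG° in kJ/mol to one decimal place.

As written, Cu⁺/Cu is reduced (cathode) and Hg₂²⁺/Hg is oxidised (anode), so E°cell = (+0.51) − (+0.79) = -0.28 V.
Balancing electrons gives n = 2.
ΔG° = −nFE° = −(2)(96485)(-0.28) = 54,032 J = +54.0 kJ/mol.

+54.0 kJ/mol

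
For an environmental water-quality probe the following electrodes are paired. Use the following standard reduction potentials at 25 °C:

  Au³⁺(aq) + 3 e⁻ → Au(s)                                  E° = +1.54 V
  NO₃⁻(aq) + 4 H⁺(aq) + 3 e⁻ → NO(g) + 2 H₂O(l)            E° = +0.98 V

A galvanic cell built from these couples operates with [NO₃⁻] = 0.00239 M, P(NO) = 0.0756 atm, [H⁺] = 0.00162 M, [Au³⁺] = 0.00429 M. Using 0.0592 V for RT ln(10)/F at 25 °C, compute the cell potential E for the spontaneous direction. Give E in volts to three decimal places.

+0.763 V

Au³⁺/Au is the cathode (higher E°), NO₃⁻/NO the anode: E°cell = +1.54 − (+0.98) = +0.56 V, n = 3.
Overall: Au³⁺(aq) + NO(g) + 2 H₂O(l) → Au(s) + NO₃⁻(aq) + 4 H⁺(aq)
Q = [NO₃⁻]·[H⁺]^4 / ([Au³⁺]·P(NO)); log Q = -10.295.
E = E° − (0.0592/n) log Q = +0.56 − (0.0592/3)(-10.295) = +0.763 V.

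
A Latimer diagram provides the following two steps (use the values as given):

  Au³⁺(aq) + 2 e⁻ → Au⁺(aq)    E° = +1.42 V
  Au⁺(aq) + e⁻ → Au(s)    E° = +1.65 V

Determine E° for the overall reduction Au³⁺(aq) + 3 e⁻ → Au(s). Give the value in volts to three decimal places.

+1.497 V

Adding the free-energy changes (−nFE°) of the two steps gives −n₃FE°₃ = −n₁FE°₁ − n₂FE°₂.
E°₃ = (2×+1.42 + 1×+1.65) / 3 = (+4.490) / 3 = +1.497 V.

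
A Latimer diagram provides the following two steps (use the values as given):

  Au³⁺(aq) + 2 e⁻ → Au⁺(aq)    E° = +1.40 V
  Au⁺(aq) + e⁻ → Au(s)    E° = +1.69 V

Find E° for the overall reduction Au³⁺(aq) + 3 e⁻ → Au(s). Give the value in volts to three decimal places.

+1.497 V

Since ΔG° = −nFE° is additive over sequential reductions, n₃E°₃ = n₁E°₁ + n₂E°₂.
E°₃ = (2×+1.40 + 1×+1.69) / 3 = (+4.490) / 3 = +1.497 V.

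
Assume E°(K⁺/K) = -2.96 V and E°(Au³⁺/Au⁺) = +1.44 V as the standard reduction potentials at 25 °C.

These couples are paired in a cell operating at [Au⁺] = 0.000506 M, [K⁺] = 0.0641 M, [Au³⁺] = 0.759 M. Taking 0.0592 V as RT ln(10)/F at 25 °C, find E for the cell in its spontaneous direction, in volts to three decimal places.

Au³⁺/Au⁺ is the cathode (higher E°), K⁺/K the anode: E°cell = +1.44 − (-2.96) = +4.40 V, n = 2.
Overall: Au³⁺(aq) + 2 K(s) → Au⁺(aq) + 2 K⁺(aq)
Q = [Au⁺]·[K⁺]^2 / ([Au³⁺]); log Q = -5.562.
E = E° − (0.0592/n) log Q = +4.40 − (0.0592/2)(-5.562) = +4.565 V.

+4.565 V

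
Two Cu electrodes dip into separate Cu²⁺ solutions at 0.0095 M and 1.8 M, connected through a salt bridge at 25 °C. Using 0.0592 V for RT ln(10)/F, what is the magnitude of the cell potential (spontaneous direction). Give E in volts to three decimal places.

+0.067 V

For a concentration cell E°cell = 0. The 1.8 M side is the cathode (reduction is favoured where [Cu²⁺] is higher).
With n = 2, E = −(0.0592/2) log([Cu²⁺]ₐₙ/[Cu²⁺]꜀ₐₜ) = −(0.0592/2) log(0.0095/1.8) = −(0.0592/2)(-2.278) = +0.067 V.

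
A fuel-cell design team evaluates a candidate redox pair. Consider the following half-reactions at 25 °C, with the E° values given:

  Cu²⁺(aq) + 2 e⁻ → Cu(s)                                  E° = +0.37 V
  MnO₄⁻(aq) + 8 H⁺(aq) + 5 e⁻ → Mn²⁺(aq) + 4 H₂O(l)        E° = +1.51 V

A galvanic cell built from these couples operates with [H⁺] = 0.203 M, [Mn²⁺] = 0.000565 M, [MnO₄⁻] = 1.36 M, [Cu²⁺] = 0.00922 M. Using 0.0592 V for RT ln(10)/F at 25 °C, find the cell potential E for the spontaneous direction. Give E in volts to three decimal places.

+1.175 V

MnO₄⁻/Mn²⁺ is the cathode (higher E°), Cu²⁺/Cu the anode: E°cell = +1.51 − (+0.37) = +1.14 V, n = 10.
Overall: 2 MnO₄⁻(aq) + 16 H⁺(aq) + 5 Cu(s) → 2 Mn²⁺(aq) + 8 H₂O(l) + 5 Cu²⁺(aq)
Q = [Mn²⁺]^2·[Cu²⁺]^5 / ([MnO₄⁻]^2·[H⁺]^16); log Q = -5.859.
E = E° − (0.0592/n) log Q = +1.14 − (0.0592/10)(-5.859) = +1.175 V.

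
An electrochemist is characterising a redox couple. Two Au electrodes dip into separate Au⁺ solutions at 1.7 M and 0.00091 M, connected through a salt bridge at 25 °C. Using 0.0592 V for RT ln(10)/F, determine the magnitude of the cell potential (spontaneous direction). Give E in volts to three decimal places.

+0.194 V

For a concentration cell E°cell = 0. The 1.7 M side is the cathode (reduction is favoured where [Au⁺] is higher).
With n = 1, E = −(0.0592/1) log([Au⁺]ₐₙ/[Au⁺]꜀ₐₜ) = −(0.0592/1) log(0.00091/1.7) = −(0.0592/1)(-3.271) = +0.194 V.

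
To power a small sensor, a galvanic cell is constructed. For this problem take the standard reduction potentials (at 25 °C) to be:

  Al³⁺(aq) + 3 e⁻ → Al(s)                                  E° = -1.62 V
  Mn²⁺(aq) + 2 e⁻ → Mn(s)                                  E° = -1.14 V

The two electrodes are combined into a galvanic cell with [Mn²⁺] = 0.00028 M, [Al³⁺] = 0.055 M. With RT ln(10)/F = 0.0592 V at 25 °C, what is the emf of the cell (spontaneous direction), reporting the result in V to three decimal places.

Mn²⁺/Mn is the cathode (higher E°), Al³⁺/Al the anode: E°cell = -1.14 − (-1.62) = +0.48 V, n = 6.
Overall: 3 Mn²⁺(aq) + 2 Al(s) → 3 Mn(s) + 2 Al³⁺(aq)
Q = [Al³⁺]^2 / ([Mn²⁺]^3); log Q = 8.139.
E = E° − (0.0592/n) log Q = +0.48 − (0.0592/6)(8.139) = +0.400 V.

+0.400 V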